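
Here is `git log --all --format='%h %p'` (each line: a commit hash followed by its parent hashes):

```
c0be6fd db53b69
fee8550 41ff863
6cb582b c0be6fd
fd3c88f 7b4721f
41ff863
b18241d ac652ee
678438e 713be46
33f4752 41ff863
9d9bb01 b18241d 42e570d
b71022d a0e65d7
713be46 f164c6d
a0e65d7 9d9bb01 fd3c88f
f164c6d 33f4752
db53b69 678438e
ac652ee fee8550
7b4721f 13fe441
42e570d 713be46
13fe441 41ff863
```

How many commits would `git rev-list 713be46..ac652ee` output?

2

Reachable from ac652ee: {41ff863, ac652ee, fee8550}.
Reachable from 713be46: {33f4752, 41ff863, 713be46, f164c6d}.
In ac652ee's history but not 713be46's: {ac652ee, fee8550} — 2 commits.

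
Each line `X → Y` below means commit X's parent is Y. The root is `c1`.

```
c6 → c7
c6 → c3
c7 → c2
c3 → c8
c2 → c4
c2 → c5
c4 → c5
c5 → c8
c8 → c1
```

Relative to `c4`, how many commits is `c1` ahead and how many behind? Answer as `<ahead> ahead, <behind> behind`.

Reachable from c1: {c1}.
Reachable from c4: {c1, c4, c5, c8}.
Only in c1's history (ahead): {} — 0.
Only in c4's history (behind): {c4, c5, c8} — 3.

0 ahead, 3 behind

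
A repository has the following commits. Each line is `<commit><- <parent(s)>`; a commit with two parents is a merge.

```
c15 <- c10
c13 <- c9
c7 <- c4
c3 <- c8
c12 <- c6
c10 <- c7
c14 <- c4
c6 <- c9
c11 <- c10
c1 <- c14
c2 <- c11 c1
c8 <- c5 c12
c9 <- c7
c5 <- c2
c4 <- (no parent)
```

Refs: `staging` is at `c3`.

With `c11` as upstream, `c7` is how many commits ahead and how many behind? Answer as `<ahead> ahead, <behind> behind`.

0 ahead, 2 behind

Reachable from c7: {c4, c7}.
Reachable from c11: {c10, c11, c4, c7}.
Only in c7's history (ahead): {} — 0.
Only in c11's history (behind): {c10, c11} — 2.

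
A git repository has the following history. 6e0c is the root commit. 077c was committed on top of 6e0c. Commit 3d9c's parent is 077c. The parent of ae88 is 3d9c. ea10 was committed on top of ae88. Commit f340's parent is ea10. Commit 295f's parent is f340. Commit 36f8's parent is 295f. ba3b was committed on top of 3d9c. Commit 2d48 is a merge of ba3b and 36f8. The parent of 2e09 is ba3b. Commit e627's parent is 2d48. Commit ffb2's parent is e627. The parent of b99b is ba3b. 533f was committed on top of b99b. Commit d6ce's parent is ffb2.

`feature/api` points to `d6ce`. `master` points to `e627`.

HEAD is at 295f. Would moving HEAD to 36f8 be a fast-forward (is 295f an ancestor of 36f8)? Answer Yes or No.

Yes

A fast-forward from 295f to 36f8 is possible iff 295f is an ancestor of 36f8.
Ancestors of 36f8: {077c, 295f, 36f8, 3d9c, 6e0c, ae88, ea10, f340}.
295f is among them, so fast-forward is possible.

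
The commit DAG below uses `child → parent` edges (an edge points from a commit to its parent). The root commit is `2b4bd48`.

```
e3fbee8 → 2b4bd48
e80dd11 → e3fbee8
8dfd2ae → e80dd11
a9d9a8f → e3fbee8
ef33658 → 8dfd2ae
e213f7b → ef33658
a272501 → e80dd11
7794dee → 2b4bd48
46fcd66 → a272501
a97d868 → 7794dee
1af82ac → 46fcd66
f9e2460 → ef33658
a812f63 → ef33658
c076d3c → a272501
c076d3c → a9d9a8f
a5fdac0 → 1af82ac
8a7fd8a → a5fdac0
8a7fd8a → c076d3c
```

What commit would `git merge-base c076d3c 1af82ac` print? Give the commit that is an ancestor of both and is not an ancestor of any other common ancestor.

Ancestors of c076d3c: {2b4bd48, a272501, a9d9a8f, c076d3c, e3fbee8, e80dd11}.
Ancestors of 1af82ac: {1af82ac, 2b4bd48, 46fcd66, a272501, e3fbee8, e80dd11}.
Common ancestors: {2b4bd48, a272501, e3fbee8, e80dd11}.
Among these, a272501 is not an ancestor of any other common ancestor — it is the merge base.

a272501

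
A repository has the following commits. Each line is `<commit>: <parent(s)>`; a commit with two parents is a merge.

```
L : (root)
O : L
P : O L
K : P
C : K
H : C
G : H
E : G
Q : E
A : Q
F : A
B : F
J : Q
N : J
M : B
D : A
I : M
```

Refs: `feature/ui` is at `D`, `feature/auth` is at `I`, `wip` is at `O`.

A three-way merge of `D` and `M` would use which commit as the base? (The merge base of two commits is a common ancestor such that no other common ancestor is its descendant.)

Ancestors of D: {A, C, D, E, G, H, K, L, O, P, Q}.
Ancestors of M: {A, B, C, E, F, G, H, K, L, M, O, P, Q}.
Common ancestors: {A, C, E, G, H, K, L, O, P, Q}.
Among these, A is not an ancestor of any other common ancestor — it is the merge base.

A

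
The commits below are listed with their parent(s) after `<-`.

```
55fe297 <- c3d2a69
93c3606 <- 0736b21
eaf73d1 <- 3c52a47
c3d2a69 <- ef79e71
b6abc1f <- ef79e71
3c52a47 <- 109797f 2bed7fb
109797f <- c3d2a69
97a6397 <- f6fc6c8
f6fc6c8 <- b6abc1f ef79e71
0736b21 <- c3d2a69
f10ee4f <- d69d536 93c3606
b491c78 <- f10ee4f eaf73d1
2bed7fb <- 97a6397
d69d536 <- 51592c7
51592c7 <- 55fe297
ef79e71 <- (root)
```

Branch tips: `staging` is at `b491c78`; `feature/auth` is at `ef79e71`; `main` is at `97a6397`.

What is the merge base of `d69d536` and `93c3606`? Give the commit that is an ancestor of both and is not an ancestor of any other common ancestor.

Ancestors of d69d536: {51592c7, 55fe297, c3d2a69, d69d536, ef79e71}.
Ancestors of 93c3606: {0736b21, 93c3606, c3d2a69, ef79e71}.
Common ancestors: {c3d2a69, ef79e71}.
Among these, c3d2a69 is not an ancestor of any other common ancestor — it is the merge base.

c3d2a69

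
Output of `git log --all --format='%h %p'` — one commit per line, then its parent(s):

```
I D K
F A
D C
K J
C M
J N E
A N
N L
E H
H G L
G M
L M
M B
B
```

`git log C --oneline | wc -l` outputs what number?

3

Walking parent pointers from C: reachable set = {B, C, M}.
That is 3 commits.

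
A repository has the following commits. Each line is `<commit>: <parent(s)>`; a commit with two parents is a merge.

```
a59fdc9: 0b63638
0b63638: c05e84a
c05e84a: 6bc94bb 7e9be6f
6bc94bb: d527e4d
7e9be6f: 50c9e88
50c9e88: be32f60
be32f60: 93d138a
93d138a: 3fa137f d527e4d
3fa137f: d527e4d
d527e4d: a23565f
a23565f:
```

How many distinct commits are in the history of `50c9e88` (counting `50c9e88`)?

Walking parent pointers from 50c9e88: reachable set = {3fa137f, 50c9e88, 93d138a, a23565f, be32f60, d527e4d}.
That is 6 commits.

6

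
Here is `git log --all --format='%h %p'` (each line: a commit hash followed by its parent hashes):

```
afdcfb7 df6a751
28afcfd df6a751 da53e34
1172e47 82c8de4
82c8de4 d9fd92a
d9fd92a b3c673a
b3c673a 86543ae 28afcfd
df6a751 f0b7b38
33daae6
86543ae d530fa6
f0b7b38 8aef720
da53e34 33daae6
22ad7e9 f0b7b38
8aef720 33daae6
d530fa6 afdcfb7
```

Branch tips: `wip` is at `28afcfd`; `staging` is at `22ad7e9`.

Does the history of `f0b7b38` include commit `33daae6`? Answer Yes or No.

Yes

Ancestors of f0b7b38 (commits reachable by following parents): {33daae6, 8aef720, f0b7b38}.
33daae6 is in that set, so it is an ancestor of f0b7b38.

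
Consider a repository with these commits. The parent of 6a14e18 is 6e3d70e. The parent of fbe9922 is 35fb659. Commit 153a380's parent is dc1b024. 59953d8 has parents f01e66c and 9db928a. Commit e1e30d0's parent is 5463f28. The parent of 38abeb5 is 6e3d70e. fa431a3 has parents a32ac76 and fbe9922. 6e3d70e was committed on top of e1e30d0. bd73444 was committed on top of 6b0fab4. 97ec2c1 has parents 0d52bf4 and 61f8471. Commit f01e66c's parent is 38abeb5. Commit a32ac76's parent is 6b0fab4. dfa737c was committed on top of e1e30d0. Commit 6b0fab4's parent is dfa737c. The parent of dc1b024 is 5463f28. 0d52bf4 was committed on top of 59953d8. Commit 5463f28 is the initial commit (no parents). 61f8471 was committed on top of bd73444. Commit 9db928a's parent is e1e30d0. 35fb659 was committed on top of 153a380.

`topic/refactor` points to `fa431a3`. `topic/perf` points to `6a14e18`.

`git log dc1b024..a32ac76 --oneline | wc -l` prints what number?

4

Reachable from a32ac76: {5463f28, 6b0fab4, a32ac76, dfa737c, e1e30d0}.
Reachable from dc1b024: {5463f28, dc1b024}.
In a32ac76's history but not dc1b024's: {6b0fab4, a32ac76, dfa737c, e1e30d0} — 4 commits.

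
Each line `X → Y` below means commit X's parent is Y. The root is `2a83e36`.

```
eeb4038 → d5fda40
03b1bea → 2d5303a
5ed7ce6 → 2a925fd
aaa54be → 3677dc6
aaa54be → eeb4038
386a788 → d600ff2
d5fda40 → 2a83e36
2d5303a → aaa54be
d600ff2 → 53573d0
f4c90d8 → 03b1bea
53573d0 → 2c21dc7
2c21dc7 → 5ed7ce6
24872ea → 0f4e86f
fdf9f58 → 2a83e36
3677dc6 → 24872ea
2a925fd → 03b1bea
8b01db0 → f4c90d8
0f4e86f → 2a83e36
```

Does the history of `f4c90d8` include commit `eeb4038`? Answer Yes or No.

Ancestors of f4c90d8 (commits reachable by following parents): {03b1bea, 0f4e86f, 24872ea, 2a83e36, 2d5303a, 3677dc6, aaa54be, d5fda40, eeb4038, f4c90d8}.
eeb4038 is in that set, so it is an ancestor of f4c90d8.

Yes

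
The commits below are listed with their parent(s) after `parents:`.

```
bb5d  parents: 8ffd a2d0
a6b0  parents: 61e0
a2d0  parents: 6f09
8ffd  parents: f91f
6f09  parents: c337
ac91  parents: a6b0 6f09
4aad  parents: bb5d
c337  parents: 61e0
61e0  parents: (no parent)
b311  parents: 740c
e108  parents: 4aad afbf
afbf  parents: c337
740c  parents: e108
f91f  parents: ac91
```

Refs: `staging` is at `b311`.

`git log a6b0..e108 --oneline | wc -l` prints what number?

10

Reachable from e108: {4aad, 61e0, 6f09, 8ffd, a2d0, a6b0, ac91, afbf, bb5d, c337, e108, f91f}.
Reachable from a6b0: {61e0, a6b0}.
In e108's history but not a6b0's: {4aad, 6f09, 8ffd, a2d0, ac91, afbf, bb5d, c337, e108, f91f} — 10 commits.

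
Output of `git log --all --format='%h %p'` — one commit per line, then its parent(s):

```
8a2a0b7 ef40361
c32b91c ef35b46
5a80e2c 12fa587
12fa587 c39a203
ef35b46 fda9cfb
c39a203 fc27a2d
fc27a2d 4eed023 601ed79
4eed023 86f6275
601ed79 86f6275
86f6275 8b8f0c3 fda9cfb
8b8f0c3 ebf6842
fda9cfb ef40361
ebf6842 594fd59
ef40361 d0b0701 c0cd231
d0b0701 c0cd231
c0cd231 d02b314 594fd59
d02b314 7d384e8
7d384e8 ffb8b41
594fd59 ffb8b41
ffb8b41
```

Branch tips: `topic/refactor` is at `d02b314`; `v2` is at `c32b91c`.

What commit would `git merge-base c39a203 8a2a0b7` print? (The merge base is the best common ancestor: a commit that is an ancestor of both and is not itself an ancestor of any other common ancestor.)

Ancestors of c39a203: {4eed023, 594fd59, 601ed79, 7d384e8, 86f6275, 8b8f0c3, c0cd231, c39a203, d02b314, d0b0701, ebf6842, ef40361, fc27a2d, fda9cfb, ffb8b41}.
Ancestors of 8a2a0b7: {594fd59, 7d384e8, 8a2a0b7, c0cd231, d02b314, d0b0701, ef40361, ffb8b41}.
Common ancestors: {594fd59, 7d384e8, c0cd231, d02b314, d0b0701, ef40361, ffb8b41}.
Among these, ef40361 is not an ancestor of any other common ancestor — it is the merge base.

ef40361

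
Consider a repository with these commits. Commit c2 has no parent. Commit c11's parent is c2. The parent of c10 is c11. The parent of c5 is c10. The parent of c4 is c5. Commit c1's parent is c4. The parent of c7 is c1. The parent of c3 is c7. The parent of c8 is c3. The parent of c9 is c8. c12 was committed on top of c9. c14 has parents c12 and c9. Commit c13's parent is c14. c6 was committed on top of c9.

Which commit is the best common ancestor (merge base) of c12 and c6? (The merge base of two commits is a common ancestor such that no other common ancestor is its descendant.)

Ancestors of c12: {c1, c10, c11, c12, c2, c3, c4, c5, c7, c8, c9}.
Ancestors of c6: {c1, c10, c11, c2, c3, c4, c5, c6, c7, c8, c9}.
Common ancestors: {c1, c10, c11, c2, c3, c4, c5, c7, c8, c9}.
Among these, c9 is not an ancestor of any other common ancestor — it is the merge base.

c9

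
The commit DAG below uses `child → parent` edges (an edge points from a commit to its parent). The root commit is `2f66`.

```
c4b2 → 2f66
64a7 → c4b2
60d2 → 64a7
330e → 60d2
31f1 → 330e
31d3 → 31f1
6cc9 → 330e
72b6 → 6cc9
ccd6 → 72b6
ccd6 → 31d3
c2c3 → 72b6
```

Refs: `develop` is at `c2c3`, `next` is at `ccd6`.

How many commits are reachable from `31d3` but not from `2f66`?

6

Reachable from 31d3: {2f66, 31d3, 31f1, 330e, 60d2, 64a7, c4b2}.
Reachable from 2f66: {2f66}.
In 31d3's history but not 2f66's: {31d3, 31f1, 330e, 60d2, 64a7, c4b2} — 6 commits.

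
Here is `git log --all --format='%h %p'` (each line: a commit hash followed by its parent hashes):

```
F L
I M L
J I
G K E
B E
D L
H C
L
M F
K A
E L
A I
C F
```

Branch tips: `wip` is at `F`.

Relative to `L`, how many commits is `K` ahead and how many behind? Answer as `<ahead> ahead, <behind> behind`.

Reachable from K: {A, F, I, K, L, M}.
Reachable from L: {L}.
Only in K's history (ahead): {A, F, I, K, M} — 5.
Only in L's history (behind): {} — 0.

5 ahead, 0 behind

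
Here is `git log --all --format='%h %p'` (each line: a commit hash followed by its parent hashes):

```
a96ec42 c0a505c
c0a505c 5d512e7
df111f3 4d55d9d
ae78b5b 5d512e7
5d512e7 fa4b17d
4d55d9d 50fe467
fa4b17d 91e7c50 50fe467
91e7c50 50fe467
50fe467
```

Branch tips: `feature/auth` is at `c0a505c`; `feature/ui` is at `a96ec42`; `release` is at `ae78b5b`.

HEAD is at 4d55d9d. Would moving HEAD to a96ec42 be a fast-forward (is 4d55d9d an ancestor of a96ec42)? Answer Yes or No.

No

A fast-forward from 4d55d9d to a96ec42 is possible iff 4d55d9d is an ancestor of a96ec42.
Ancestors of a96ec42: {50fe467, 5d512e7, 91e7c50, a96ec42, c0a505c, fa4b17d}.
4d55d9d is not among them, so fast-forward is not possible.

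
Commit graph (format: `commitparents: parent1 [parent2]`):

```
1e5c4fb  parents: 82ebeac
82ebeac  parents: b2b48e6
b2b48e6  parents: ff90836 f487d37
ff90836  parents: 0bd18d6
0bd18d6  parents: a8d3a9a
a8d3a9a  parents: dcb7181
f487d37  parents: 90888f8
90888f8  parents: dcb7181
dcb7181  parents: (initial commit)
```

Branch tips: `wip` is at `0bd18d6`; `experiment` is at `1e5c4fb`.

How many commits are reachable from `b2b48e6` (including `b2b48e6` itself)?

Walking parent pointers from b2b48e6: reachable set = {0bd18d6, 90888f8, a8d3a9a, b2b48e6, dcb7181, f487d37, ff90836}.
That is 7 commits.

7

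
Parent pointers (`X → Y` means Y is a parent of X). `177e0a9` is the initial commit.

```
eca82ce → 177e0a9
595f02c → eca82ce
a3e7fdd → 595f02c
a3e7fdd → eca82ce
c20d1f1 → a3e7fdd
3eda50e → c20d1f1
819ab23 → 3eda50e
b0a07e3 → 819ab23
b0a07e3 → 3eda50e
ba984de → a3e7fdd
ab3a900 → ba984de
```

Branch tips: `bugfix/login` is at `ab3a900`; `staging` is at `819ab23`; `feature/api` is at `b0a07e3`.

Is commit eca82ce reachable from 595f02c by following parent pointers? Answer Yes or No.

Ancestors of 595f02c (commits reachable by following parents): {177e0a9, 595f02c, eca82ce}.
eca82ce is in that set, so it is an ancestor of 595f02c.

Yes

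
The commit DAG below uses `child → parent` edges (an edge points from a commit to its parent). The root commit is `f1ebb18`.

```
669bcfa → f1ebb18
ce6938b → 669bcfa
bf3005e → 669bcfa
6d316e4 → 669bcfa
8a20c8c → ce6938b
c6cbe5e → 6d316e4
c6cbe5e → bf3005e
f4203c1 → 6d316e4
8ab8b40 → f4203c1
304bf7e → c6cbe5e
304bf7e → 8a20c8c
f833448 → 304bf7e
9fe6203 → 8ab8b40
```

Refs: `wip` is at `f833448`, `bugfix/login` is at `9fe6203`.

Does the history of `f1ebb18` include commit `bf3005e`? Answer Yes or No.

Ancestors of f1ebb18: {f1ebb18}.
bf3005e is not in that set, so it is not an ancestor of f1ebb18.

No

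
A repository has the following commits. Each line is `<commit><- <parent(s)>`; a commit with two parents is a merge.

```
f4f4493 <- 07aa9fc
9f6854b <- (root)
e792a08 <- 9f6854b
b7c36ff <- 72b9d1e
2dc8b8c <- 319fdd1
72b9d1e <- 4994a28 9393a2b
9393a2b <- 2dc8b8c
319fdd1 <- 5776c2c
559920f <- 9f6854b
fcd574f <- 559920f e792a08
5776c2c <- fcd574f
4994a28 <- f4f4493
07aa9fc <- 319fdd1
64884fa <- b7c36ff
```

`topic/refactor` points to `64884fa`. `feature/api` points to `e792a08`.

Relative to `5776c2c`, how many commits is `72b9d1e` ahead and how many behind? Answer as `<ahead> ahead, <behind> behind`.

7 ahead, 0 behind

Reachable from 72b9d1e: {07aa9fc, 2dc8b8c, 319fdd1, 4994a28, 559920f, 5776c2c, 72b9d1e, 9393a2b, 9f6854b, e792a08, f4f4493, fcd574f}.
Reachable from 5776c2c: {559920f, 5776c2c, 9f6854b, e792a08, fcd574f}.
Only in 72b9d1e's history (ahead): {07aa9fc, 2dc8b8c, 319fdd1, 4994a28, 72b9d1e, 9393a2b, f4f4493} — 7.
Only in 5776c2c's history (behind): {} — 0.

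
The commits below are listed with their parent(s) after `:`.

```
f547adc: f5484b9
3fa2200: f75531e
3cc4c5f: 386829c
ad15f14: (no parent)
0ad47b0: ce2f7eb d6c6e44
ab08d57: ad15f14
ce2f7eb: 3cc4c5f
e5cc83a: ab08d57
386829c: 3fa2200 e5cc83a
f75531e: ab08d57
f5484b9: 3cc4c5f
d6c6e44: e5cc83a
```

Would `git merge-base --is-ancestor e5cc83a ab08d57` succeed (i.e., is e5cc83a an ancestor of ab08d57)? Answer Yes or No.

No

Ancestors of ab08d57: {ab08d57, ad15f14}.
e5cc83a is not in that set, so it is not an ancestor of ab08d57.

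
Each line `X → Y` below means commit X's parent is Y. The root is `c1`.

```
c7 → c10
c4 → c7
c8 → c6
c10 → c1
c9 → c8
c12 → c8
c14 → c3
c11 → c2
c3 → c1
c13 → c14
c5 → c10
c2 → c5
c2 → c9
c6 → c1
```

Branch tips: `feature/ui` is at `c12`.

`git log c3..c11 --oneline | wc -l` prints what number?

Reachable from c11: {c1, c10, c11, c2, c5, c6, c8, c9}.
Reachable from c3: {c1, c3}.
In c11's history but not c3's: {c10, c11, c2, c5, c6, c8, c9} — 7 commits.

7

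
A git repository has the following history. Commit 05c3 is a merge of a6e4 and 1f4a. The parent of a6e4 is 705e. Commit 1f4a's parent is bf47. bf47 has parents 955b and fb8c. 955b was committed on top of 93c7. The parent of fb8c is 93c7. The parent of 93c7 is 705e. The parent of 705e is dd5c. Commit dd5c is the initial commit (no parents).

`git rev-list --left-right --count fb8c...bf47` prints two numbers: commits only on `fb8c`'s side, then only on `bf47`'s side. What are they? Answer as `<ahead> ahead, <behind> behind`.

0 ahead, 2 behind

Reachable from fb8c: {705e, 93c7, dd5c, fb8c}.
Reachable from bf47: {705e, 93c7, 955b, bf47, dd5c, fb8c}.
Only in fb8c's history (ahead): {} — 0.
Only in bf47's history (behind): {955b, bf47} — 2.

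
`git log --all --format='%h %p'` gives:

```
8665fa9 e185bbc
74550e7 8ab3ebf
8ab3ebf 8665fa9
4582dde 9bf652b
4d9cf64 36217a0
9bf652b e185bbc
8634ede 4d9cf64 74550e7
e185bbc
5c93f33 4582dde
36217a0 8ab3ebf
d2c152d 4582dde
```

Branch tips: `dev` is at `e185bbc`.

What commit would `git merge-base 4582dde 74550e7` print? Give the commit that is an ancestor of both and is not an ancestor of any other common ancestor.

e185bbc

Ancestors of 4582dde: {4582dde, 9bf652b, e185bbc}.
Ancestors of 74550e7: {74550e7, 8665fa9, 8ab3ebf, e185bbc}.
Common ancestors: {e185bbc}.
The only common ancestor is e185bbc, so it is the merge base.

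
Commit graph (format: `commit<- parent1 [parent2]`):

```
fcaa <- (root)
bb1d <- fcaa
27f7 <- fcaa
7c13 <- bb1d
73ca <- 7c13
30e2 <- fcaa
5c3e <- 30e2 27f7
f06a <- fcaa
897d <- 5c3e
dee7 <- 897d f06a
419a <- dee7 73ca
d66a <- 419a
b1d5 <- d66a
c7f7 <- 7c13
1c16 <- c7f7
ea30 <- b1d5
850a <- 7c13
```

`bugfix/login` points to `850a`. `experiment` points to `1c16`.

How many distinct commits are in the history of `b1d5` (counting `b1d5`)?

Walking parent pointers from b1d5: reachable set = {27f7, 30e2, 419a, 5c3e, 73ca, 7c13, 897d, b1d5, bb1d, d66a, dee7, f06a, fcaa}.
That is 13 commits.

13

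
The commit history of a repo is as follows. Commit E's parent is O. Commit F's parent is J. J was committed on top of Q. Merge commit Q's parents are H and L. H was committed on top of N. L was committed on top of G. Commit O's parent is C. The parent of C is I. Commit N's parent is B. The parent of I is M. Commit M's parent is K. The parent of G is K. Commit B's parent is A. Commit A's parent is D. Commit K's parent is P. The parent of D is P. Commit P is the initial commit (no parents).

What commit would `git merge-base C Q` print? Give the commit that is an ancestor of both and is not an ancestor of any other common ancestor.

Ancestors of C: {C, I, K, M, P}.
Ancestors of Q: {A, B, D, G, H, K, L, N, P, Q}.
Common ancestors: {K, P}.
Among these, K is not an ancestor of any other common ancestor — it is the merge base.

K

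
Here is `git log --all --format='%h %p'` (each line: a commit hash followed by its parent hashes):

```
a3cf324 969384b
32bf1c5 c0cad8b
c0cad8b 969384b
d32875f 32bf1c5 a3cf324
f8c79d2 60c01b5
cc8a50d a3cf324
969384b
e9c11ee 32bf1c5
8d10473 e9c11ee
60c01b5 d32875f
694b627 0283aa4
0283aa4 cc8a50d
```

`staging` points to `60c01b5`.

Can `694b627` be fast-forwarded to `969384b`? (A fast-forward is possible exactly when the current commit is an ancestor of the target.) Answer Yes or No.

A fast-forward from 694b627 to 969384b is possible iff 694b627 is an ancestor of 969384b.
Ancestors of 969384b: {969384b}.
694b627 is not among them, so fast-forward is not possible.

No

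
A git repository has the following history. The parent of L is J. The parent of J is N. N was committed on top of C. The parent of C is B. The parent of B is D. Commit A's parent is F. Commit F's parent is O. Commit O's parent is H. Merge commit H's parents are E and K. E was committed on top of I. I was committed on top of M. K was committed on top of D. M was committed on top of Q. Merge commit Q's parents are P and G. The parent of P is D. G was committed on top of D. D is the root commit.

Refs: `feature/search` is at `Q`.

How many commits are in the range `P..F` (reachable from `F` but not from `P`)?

9

Reachable from F: {D, E, F, G, H, I, K, M, O, P, Q}.
Reachable from P: {D, P}.
In F's history but not P's: {E, F, G, H, I, K, M, O, Q} — 9 commits.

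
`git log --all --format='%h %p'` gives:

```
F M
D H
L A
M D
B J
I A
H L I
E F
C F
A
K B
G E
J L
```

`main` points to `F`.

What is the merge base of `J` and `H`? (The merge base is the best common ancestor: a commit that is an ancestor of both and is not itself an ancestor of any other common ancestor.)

L

Ancestors of J: {A, J, L}.
Ancestors of H: {A, H, I, L}.
Common ancestors: {A, L}.
Among these, L is not an ancestor of any other common ancestor — it is the merge base.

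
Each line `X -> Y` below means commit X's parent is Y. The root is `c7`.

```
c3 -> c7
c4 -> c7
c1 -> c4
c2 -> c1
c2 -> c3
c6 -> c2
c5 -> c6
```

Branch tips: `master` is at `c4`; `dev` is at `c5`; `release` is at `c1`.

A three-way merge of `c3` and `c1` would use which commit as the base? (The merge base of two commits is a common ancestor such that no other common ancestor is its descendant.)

c7

Ancestors of c3: {c3, c7}.
Ancestors of c1: {c1, c4, c7}.
Common ancestors: {c7}.
The only common ancestor is c7, so it is the merge base.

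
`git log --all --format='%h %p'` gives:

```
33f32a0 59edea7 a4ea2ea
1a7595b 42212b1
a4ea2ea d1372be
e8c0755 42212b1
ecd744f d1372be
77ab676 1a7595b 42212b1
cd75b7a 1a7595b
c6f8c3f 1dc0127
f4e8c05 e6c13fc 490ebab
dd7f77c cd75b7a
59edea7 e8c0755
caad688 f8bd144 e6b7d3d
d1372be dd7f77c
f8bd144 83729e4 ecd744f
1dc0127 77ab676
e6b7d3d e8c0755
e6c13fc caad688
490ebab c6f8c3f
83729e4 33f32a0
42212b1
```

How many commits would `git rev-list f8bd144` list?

12

Walking parent pointers from f8bd144: reachable set = {1a7595b, 33f32a0, 42212b1, 59edea7, 83729e4, a4ea2ea, cd75b7a, d1372be, dd7f77c, e8c0755, ecd744f, f8bd144}.
That is 12 commits.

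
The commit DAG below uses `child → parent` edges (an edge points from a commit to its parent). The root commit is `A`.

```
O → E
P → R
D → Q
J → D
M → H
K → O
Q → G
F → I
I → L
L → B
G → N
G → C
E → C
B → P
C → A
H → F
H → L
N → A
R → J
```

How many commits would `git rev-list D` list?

6

Walking parent pointers from D: reachable set = {A, C, D, G, N, Q}.
That is 6 commits.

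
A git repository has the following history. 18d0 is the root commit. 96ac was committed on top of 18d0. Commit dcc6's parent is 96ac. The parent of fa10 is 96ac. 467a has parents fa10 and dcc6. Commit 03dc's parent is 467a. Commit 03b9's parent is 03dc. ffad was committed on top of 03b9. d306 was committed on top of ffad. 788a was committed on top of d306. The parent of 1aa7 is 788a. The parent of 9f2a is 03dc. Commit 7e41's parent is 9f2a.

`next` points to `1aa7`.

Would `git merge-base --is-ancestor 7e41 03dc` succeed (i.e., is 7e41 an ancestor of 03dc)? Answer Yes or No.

No

Ancestors of 03dc: {03dc, 18d0, 467a, 96ac, dcc6, fa10}.
7e41 is not in that set, so it is not an ancestor of 03dc.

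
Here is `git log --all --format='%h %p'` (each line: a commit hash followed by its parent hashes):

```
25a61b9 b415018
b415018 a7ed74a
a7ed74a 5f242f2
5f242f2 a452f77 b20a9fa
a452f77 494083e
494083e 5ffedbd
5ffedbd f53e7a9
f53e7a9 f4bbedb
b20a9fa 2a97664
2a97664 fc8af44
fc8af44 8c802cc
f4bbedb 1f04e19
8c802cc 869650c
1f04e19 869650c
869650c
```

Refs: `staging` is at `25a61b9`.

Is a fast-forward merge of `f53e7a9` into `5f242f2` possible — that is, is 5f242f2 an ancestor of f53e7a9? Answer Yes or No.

A fast-forward from 5f242f2 to f53e7a9 is possible iff 5f242f2 is an ancestor of f53e7a9.
Ancestors of f53e7a9: {1f04e19, 869650c, f4bbedb, f53e7a9}.
5f242f2 is not among them, so fast-forward is not possible.

No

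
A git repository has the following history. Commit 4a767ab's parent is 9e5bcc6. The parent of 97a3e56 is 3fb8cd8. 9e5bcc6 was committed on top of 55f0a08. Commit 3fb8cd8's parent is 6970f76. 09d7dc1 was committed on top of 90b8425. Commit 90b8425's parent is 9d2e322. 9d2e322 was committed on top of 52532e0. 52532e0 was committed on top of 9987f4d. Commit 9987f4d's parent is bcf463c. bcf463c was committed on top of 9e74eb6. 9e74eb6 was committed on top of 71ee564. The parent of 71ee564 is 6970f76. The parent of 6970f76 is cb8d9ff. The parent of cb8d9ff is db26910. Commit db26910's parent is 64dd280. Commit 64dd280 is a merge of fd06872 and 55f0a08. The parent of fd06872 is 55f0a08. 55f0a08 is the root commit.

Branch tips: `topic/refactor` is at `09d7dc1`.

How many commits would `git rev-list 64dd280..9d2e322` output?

9

Reachable from 9d2e322: {52532e0, 55f0a08, 64dd280, 6970f76, 71ee564, 9987f4d, 9d2e322, 9e74eb6, bcf463c, cb8d9ff, db26910, fd06872}.
Reachable from 64dd280: {55f0a08, 64dd280, fd06872}.
In 9d2e322's history but not 64dd280's: {52532e0, 6970f76, 71ee564, 9987f4d, 9d2e322, 9e74eb6, bcf463c, cb8d9ff, db26910} — 9 commits.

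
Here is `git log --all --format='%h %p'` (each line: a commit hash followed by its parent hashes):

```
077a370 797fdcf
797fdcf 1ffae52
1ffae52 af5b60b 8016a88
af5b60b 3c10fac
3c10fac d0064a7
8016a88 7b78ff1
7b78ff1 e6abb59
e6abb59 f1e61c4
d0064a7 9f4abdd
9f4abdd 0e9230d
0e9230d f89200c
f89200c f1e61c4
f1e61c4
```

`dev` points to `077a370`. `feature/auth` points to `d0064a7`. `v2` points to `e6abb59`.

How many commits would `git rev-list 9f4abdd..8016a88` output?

3

Reachable from 8016a88: {7b78ff1, 8016a88, e6abb59, f1e61c4}.
Reachable from 9f4abdd: {0e9230d, 9f4abdd, f1e61c4, f89200c}.
In 8016a88's history but not 9f4abdd's: {7b78ff1, 8016a88, e6abb59} — 3 commits.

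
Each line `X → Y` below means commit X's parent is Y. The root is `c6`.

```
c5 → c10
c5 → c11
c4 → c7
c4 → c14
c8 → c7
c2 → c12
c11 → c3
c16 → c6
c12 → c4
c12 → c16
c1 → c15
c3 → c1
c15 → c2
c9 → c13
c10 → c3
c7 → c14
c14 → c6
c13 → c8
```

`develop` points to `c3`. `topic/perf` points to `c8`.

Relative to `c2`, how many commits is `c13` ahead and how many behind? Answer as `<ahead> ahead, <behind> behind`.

Reachable from c13: {c13, c14, c6, c7, c8}.
Reachable from c2: {c12, c14, c16, c2, c4, c6, c7}.
Only in c13's history (ahead): {c13, c8} — 2.
Only in c2's history (behind): {c12, c16, c2, c4} — 4.

2 ahead, 4 behind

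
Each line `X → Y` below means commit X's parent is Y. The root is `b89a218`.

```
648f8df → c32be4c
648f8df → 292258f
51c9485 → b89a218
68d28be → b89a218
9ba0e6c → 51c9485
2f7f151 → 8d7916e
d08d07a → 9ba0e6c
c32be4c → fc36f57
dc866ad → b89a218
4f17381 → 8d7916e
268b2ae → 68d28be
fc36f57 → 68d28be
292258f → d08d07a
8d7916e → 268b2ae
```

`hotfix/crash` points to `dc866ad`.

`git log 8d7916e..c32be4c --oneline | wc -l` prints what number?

Reachable from c32be4c: {68d28be, b89a218, c32be4c, fc36f57}.
Reachable from 8d7916e: {268b2ae, 68d28be, 8d7916e, b89a218}.
In c32be4c's history but not 8d7916e's: {c32be4c, fc36f57} — 2 commits.

2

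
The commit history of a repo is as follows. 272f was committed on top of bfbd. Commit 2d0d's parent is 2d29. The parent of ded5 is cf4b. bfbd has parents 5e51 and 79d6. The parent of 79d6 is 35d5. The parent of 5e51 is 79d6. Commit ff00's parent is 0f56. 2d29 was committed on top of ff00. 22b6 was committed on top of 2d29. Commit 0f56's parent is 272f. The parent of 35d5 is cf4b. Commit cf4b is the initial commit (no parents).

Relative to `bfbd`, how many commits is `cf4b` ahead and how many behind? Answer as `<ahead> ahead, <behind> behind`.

0 ahead, 4 behind

Reachable from cf4b: {cf4b}.
Reachable from bfbd: {35d5, 5e51, 79d6, bfbd, cf4b}.
Only in cf4b's history (ahead): {} — 0.
Only in bfbd's history (behind): {35d5, 5e51, 79d6, bfbd} — 4.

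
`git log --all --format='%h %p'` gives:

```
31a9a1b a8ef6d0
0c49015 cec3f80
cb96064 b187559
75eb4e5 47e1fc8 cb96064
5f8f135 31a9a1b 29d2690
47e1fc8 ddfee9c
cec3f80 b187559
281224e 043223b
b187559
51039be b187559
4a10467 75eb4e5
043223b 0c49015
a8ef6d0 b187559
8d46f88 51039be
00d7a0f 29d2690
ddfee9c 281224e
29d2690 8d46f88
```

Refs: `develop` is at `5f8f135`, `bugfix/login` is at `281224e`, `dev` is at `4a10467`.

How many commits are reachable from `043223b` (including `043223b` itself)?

Walking parent pointers from 043223b: reachable set = {043223b, 0c49015, b187559, cec3f80}.
That is 4 commits.

4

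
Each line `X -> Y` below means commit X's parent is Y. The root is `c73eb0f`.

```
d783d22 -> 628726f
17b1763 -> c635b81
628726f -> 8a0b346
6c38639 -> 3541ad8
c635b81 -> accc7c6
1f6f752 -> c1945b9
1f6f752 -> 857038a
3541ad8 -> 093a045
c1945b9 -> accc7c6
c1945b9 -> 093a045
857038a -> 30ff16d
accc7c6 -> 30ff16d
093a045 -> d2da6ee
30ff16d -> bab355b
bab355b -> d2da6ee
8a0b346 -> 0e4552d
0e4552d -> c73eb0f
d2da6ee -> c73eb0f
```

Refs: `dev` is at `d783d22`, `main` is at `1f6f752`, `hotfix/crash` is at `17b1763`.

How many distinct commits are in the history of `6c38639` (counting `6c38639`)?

5

Walking parent pointers from 6c38639: reachable set = {093a045, 3541ad8, 6c38639, c73eb0f, d2da6ee}.
That is 5 commits.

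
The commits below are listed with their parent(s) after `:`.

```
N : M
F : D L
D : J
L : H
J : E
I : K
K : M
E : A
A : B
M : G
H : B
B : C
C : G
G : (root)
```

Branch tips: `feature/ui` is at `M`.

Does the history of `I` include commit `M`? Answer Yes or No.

Yes

Ancestors of I (commits reachable by following parents): {G, I, K, M}.
M is in that set, so it is an ancestor of I.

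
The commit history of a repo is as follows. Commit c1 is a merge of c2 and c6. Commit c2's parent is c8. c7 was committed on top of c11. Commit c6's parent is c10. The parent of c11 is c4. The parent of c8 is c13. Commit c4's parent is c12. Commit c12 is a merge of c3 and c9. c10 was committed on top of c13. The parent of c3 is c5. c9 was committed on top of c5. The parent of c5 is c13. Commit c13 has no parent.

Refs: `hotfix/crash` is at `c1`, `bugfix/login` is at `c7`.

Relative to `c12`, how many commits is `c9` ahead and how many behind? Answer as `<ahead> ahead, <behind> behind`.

Reachable from c9: {c13, c5, c9}.
Reachable from c12: {c12, c13, c3, c5, c9}.
Only in c9's history (ahead): {} — 0.
Only in c12's history (behind): {c12, c3} — 2.

0 ahead, 2 behind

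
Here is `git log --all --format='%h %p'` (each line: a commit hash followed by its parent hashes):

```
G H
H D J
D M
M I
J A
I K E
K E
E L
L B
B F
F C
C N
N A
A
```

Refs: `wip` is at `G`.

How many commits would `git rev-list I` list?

9

Walking parent pointers from I: reachable set = {A, B, C, E, F, I, K, L, N}.
That is 9 commits.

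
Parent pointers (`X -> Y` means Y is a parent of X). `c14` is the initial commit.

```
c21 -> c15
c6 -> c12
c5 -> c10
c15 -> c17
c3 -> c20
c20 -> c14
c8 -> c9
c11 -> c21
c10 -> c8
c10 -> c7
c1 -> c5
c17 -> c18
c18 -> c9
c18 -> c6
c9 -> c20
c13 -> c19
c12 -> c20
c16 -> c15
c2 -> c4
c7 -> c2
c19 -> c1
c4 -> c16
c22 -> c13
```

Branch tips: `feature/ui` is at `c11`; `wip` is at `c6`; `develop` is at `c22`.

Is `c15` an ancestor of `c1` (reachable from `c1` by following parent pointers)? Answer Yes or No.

Ancestors of c1 (commits reachable by following parents): {c1, c10, c12, c14, c15, c16, c17, c18, c2, c20, c4, c5, c6, c7, c8, c9}.
c15 is in that set, so it is an ancestor of c1.

Yes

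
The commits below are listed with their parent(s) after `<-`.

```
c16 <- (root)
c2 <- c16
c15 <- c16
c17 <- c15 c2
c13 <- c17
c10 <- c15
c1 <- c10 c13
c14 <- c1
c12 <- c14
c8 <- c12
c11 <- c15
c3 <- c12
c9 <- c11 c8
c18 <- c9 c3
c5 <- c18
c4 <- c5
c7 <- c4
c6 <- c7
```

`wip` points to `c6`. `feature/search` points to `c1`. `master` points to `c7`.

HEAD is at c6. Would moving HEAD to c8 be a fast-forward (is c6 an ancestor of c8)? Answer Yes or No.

A fast-forward from c6 to c8 is possible iff c6 is an ancestor of c8.
Ancestors of c8: {c1, c10, c12, c13, c14, c15, c16, c17, c2, c8}.
c6 is not among them, so fast-forward is not possible.

No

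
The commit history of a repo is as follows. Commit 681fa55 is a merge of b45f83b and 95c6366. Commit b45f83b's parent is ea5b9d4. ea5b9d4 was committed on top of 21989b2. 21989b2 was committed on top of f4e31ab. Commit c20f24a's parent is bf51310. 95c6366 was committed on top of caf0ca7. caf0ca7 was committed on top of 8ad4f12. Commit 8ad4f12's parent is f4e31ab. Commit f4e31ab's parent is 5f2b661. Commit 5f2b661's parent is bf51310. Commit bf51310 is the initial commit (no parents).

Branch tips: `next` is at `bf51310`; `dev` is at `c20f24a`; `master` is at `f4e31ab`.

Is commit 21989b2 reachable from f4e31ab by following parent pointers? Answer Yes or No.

No

Ancestors of f4e31ab: {5f2b661, bf51310, f4e31ab}.
21989b2 is not in that set, so it is not an ancestor of f4e31ab.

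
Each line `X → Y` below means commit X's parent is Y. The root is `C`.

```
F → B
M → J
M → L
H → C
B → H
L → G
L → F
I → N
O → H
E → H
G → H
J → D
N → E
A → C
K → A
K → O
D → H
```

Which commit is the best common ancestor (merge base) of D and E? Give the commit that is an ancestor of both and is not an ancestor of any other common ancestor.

H

Ancestors of D: {C, D, H}.
Ancestors of E: {C, E, H}.
Common ancestors: {C, H}.
Among these, H is not an ancestor of any other common ancestor — it is the merge base.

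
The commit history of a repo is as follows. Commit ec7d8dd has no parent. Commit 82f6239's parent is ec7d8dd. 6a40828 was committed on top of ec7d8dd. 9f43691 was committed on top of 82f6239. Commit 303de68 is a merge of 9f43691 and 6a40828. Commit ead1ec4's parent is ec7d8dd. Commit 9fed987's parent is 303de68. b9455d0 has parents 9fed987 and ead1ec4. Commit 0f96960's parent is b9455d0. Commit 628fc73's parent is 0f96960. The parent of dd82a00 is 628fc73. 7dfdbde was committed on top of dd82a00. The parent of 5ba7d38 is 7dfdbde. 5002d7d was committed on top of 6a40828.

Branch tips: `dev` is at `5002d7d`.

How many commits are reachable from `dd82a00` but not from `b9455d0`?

Reachable from dd82a00: {0f96960, 303de68, 628fc73, 6a40828, 82f6239, 9f43691, 9fed987, b9455d0, dd82a00, ead1ec4, ec7d8dd}.
Reachable from b9455d0: {303de68, 6a40828, 82f6239, 9f43691, 9fed987, b9455d0, ead1ec4, ec7d8dd}.
In dd82a00's history but not b9455d0's: {0f96960, 628fc73, dd82a00} — 3 commits.

3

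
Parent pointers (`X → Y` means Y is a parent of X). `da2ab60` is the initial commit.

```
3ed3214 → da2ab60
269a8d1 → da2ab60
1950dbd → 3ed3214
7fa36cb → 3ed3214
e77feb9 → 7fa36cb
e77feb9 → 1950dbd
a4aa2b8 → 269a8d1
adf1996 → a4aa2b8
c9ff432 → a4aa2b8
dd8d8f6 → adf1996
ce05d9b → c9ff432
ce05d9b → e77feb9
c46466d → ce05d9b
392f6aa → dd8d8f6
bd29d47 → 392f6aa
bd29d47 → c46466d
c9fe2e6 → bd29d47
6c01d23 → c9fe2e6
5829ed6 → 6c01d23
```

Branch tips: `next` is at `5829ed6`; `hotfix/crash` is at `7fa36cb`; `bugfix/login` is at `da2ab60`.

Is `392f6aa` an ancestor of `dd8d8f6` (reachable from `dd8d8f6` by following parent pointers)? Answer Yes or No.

No

Ancestors of dd8d8f6: {269a8d1, a4aa2b8, adf1996, da2ab60, dd8d8f6}.
392f6aa is not in that set, so it is not an ancestor of dd8d8f6.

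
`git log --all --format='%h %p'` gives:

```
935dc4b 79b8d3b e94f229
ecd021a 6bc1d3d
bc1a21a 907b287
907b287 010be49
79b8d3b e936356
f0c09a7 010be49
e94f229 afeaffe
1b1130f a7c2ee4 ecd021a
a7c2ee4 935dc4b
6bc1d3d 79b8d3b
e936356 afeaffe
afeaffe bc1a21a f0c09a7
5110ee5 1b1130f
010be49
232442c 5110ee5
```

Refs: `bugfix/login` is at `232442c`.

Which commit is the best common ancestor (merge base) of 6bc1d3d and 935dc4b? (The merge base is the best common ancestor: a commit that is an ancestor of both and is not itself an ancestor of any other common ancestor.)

79b8d3b

Ancestors of 6bc1d3d: {010be49, 6bc1d3d, 79b8d3b, 907b287, afeaffe, bc1a21a, e936356, f0c09a7}.
Ancestors of 935dc4b: {010be49, 79b8d3b, 907b287, 935dc4b, afeaffe, bc1a21a, e936356, e94f229, f0c09a7}.
Common ancestors: {010be49, 79b8d3b, 907b287, afeaffe, bc1a21a, e936356, f0c09a7}.
Among these, 79b8d3b is not an ancestor of any other common ancestor — it is the merge base.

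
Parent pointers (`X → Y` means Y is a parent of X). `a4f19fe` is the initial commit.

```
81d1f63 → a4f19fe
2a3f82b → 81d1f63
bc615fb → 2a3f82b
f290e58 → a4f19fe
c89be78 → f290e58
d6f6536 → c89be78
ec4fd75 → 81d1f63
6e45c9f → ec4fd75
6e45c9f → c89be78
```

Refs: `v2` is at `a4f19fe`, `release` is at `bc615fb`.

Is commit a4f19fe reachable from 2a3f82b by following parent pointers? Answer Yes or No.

Ancestors of 2a3f82b (commits reachable by following parents): {2a3f82b, 81d1f63, a4f19fe}.
a4f19fe is in that set, so it is an ancestor of 2a3f82b.

Yes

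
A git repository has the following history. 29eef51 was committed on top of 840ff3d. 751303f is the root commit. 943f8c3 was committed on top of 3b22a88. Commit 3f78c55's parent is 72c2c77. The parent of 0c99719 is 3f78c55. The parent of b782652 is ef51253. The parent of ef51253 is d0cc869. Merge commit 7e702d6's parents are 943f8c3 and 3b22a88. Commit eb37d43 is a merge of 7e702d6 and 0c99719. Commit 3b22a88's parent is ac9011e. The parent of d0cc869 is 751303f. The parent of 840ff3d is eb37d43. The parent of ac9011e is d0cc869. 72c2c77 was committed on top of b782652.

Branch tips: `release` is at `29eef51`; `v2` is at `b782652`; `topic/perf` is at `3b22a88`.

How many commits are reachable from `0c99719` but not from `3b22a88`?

5

Reachable from 0c99719: {0c99719, 3f78c55, 72c2c77, 751303f, b782652, d0cc869, ef51253}.
Reachable from 3b22a88: {3b22a88, 751303f, ac9011e, d0cc869}.
In 0c99719's history but not 3b22a88's: {0c99719, 3f78c55, 72c2c77, b782652, ef51253} — 5 commits.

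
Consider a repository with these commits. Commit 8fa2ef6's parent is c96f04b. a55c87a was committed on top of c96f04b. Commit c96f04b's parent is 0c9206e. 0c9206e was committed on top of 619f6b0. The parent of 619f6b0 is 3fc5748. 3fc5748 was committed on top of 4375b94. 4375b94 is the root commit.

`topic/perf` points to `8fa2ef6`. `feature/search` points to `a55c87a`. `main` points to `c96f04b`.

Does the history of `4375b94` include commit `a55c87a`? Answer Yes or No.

Ancestors of 4375b94: {4375b94}.
a55c87a is not in that set, so it is not an ancestor of 4375b94.

No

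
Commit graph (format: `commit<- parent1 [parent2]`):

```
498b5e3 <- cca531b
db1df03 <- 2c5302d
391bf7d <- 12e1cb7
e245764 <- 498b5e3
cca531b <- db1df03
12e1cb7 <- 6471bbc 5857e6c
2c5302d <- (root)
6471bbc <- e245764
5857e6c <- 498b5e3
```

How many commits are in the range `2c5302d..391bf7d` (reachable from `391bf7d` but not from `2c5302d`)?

8

Reachable from 391bf7d: {12e1cb7, 2c5302d, 391bf7d, 498b5e3, 5857e6c, 6471bbc, cca531b, db1df03, e245764}.
Reachable from 2c5302d: {2c5302d}.
In 391bf7d's history but not 2c5302d's: {12e1cb7, 391bf7d, 498b5e3, 5857e6c, 6471bbc, cca531b, db1df03, e245764} — 8 commits.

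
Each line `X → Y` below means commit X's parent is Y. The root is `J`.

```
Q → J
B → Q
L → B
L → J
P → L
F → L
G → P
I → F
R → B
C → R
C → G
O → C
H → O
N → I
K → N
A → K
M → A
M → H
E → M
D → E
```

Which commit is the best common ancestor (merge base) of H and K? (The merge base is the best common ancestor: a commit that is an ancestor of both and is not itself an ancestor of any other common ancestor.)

Ancestors of H: {B, C, G, H, J, L, O, P, Q, R}.
Ancestors of K: {B, F, I, J, K, L, N, Q}.
Common ancestors: {B, J, L, Q}.
Among these, L is not an ancestor of any other common ancestor — it is the merge base.

L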